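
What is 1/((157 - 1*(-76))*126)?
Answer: 1/29358 ≈ 3.4062e-5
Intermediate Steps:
1/((157 - 1*(-76))*126) = 1/((157 + 76)*126) = 1/(233*126) = 1/29358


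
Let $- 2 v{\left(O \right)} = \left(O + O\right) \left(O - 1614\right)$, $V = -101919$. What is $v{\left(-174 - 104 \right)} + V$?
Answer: $-627895$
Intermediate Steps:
$v{\left(O \right)} = - O \left(-1614 + O\right)$ ($v{\left(O \right)} = - \frac{\left(O + O\right) \left(O - 1614\right)}{2} = - \frac{2 O \left(-1614 + O\right)}{2} = - O \left(-1614 + O\right)$)
$v{\left(-174 - 104 \right)} + V = \left(-174 - 104\right) \left(1614 - \left(-174 - 104\right)\right) - 101919 = - 278 \left(1614 - -278\right) - 101919 = - 278 \left(1614 + 278\right) - 101919 = \left(-278\right) 1892 - 101919 = -525976 - 101919 = -627895$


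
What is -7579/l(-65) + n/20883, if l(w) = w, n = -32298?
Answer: 4004433/34805 ≈ 115.05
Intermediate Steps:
-7579/l(-65) + n/20883 = -7579/(-65) - 32298/20883 = -7579*(-1/65) - 32298*1/20883 = 583/5 - 10766/6961 = 4004433/34805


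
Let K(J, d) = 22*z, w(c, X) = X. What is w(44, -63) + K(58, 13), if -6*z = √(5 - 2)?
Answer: -63 - 11*√3/3 ≈ -69.351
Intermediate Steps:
z = -√3/6 (z = -√(5 - 2)/6 = -√3/6 ≈ -0.28868)
K(J, d) = -11*√3/3 (K(J, d) = 22*(-√3/6) = -11*√3/3)
w(44, -63) + K(58, 13) = -63 - 11*√3/3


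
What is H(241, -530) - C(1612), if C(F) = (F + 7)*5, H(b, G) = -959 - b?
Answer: -9295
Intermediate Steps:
C(F) = 35 + 5*F (C(F) = (7 + F)*5 = 35 + 5*F)
H(241, -530) - C(1612) = (-959 - 1*241) - (35 + 5*1612) = (-959 - 241) - (35 + 8060) = -1200 - 1*8095 = -1200 - 8095 = -9295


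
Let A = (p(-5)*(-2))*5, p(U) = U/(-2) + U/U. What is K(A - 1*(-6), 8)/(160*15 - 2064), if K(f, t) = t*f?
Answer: -29/42 ≈ -0.69048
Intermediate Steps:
p(U) = 1 - U/2 (p(U) = U*(-1/2) + 1 = -U/2 + 1 = 1 - U/2)
A = -35 (A = ((1 - 1/2*(-5))*(-2))*5 = ((1 + 5/2)*(-2))*5 = ((7/2)*(-2))*5 = -7*5 = -35)
K(f, t) = f*t
K(A - 1*(-6), 8)/(160*15 - 2064) = ((-35 - 1*(-6))*8)/(160*15 - 2064) = ((-35 + 6)*8)/(2400 - 2064) = -29*8/336 = -232*1/336 = -29/42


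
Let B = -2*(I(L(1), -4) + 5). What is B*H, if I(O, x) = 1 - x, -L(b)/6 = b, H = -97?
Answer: 1940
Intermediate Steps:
L(b) = -6*b
B = -20 (B = -2*((1 - 1*(-4)) + 5) = -2*((1 + 4) + 5) = -2*(5 + 5) = -2*10 = -20)
B*H = -20*(-97) = 1940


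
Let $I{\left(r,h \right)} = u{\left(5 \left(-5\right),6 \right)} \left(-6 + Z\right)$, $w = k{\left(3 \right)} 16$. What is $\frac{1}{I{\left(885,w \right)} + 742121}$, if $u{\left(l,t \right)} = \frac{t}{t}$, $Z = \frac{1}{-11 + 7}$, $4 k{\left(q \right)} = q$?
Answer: $\frac{4}{2968459} \approx 1.3475 \cdot 10^{-6}$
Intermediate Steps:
$k{\left(q \right)} = \frac{q}{4}$
$w = 12$ ($w = \frac{1}{4} \cdot 3 \cdot 16 = \frac{3}{4} \cdot 16 = 12$)
$Z = - \frac{1}{4}$ ($Z = \frac{1}{-4} = - \frac{1}{4} \approx -0.25$)
$u{\left(l,t \right)} = 1$
$I{\left(r,h \right)} = - \frac{25}{4}$ ($I{\left(r,h \right)} = 1 \left(-6 - \frac{1}{4}\right) = 1 \left(- \frac{25}{4}\right) = - \frac{25}{4}$)
$\frac{1}{I{\left(885,w \right)} + 742121} = \frac{1}{- \frac{25}{4} + 742121} = \frac{1}{\frac{2968459}{4}} = \frac{4}{2968459}$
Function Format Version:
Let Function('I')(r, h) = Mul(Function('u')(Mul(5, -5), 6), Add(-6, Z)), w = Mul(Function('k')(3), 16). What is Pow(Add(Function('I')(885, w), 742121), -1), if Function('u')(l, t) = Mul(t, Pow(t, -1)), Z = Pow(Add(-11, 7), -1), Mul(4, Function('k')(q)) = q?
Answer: Rational(4, 2968459) ≈ 1.3475e-6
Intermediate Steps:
Function('k')(q) = Mul(Rational(1, 4), q)
w = 12 (w = Mul(Mul(Rational(1, 4), 3), 16) = Mul(Rational(3, 4), 16) = 12)
Z = Rational(-1, 4) (Z = Pow(-4, -1) = Rational(-1, 4) ≈ -0.25000)
Function('u')(l, t) = 1
Function('I')(r, h) = Rational(-25, 4) (Function('I')(r, h) = Mul(1, Add(-6, Rational(-1, 4))) = Mul(1, Rational(-25, 4)) = Rational(-25, 4))
Pow(Add(Function('I')(885, w), 742121), -1) = Pow(Add(Rational(-25, 4), 742121), -1) = Pow(Rational(2968459, 4), -1) = Rational(4, 2968459)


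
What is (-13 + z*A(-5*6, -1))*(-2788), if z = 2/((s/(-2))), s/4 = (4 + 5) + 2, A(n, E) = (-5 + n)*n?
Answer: 3326084/11 ≈ 3.0237e+5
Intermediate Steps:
A(n, E) = n*(-5 + n)
s = 44 (s = 4*((4 + 5) + 2) = 4*(9 + 2) = 4*11 = 44)
z = -1/11 (z = 2/((44/(-2))) = 2/((44*(-½))) = 2/(-22) = 2*(-1/22) = -1/11 ≈ -0.090909)
(-13 + z*A(-5*6, -1))*(-2788) = (-13 - (-5*6)*(-5 - 5*6)/11)*(-2788) = (-13 - (-30)*(-5 - 30)/11)*(-2788) = (-13 - (-30)*(-35)/11)*(-2788) = (-13 - 1/11*1050)*(-2788) = (-13 - 1050/11)*(-2788) = -1193/11*(-2788) = 3326084/11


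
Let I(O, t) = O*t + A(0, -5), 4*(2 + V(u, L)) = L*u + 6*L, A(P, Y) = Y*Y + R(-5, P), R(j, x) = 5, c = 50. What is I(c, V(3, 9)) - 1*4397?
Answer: -6909/2 ≈ -3454.5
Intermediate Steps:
A(P, Y) = 5 + Y² (A(P, Y) = Y*Y + 5 = Y² + 5 = 5 + Y²)
V(u, L) = -2 + 3*L/2 + L*u/4 (V(u, L) = -2 + (L*u + 6*L)/4 = -2 + (6*L + L*u)/4 = -2 + (3*L/2 + L*u/4) = -2 + 3*L/2 + L*u/4)
I(O, t) = 30 + O*t (I(O, t) = O*t + (5 + (-5)²) = O*t + (5 + 25) = O*t + 30 = 30 + O*t)
I(c, V(3, 9)) - 1*4397 = (30 + 50*(-2 + (3/2)*9 + (¼)*9*3)) - 1*4397 = (30 + 50*(-2 + 27/2 + 27/4)) - 4397 = (30 + 50*(73/4)) - 4397 = (30 + 1825/2) - 4397 = 1885/2 - 4397 = -6909/2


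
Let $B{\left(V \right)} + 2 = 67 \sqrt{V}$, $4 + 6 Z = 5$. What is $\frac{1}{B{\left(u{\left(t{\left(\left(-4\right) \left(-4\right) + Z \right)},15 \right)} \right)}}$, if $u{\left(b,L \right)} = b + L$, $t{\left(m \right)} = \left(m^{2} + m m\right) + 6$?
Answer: $\frac{36}{43933771} + \frac{201 \sqrt{19574}}{43933771} \approx 0.0006409$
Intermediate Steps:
$Z = \frac{1}{6}$ ($Z = - \frac{2}{3} + \frac{1}{6} \cdot 5 = - \frac{2}{3} + \frac{5}{6} = \frac{1}{6} \approx 0.16667$)
$t{\left(m \right)} = 6 + 2 m^{2}$ ($t{\left(m \right)} = \left(m^{2} + m^{2}\right) + 6 = 2 m^{2} + 6 = 6 + 2 m^{2}$)
$u{\left(b,L \right)} = L + b$
$B{\left(V \right)} = -2 + 67 \sqrt{V}$
$\frac{1}{B{\left(u{\left(t{\left(\left(-4\right) \left(-4\right) + Z \right)},15 \right)} \right)}} = \frac{1}{-2 + 67 \sqrt{15 + \left(6 + 2 \left(\left(-4\right) \left(-4\right) + \frac{1}{6}\right)^{2}\right)}} = \frac{1}{-2 + 67 \sqrt{15 + \left(6 + 2 \left(16 + \frac{1}{6}\right)^{2}\right)}} = \frac{1}{-2 + 67 \sqrt{15 + \left(6 + 2 \left(\frac{97}{6}\right)^{2}\right)}} = \frac{1}{-2 + 67 \sqrt{15 + \left(6 + 2 \cdot \frac{9409}{36}\right)}} = \frac{1}{-2 + 67 \sqrt{15 + \left(6 + \frac{9409}{18}\right)}} = \frac{1}{-2 + 67 \sqrt{15 + \frac{9517}{18}}} = \frac{1}{-2 + 67 \sqrt{\frac{9787}{18}}} = \frac{1}{-2 + 67 \frac{\sqrt{19574}}{6}} = \frac{1}{-2 + \frac{67 \sqrt{19574}}{6}}$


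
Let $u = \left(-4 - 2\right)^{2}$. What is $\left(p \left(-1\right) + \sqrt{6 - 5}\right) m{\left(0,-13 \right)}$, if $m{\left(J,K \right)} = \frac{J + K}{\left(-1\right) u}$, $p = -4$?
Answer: $\frac{65}{36} \approx 1.8056$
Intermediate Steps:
$u = 36$ ($u = \left(-6\right)^{2} = 36$)
$m{\left(J,K \right)} = - \frac{J}{36} - \frac{K}{36}$ ($m{\left(J,K \right)} = \frac{J + K}{\left(-1\right) 36} = \frac{J + K}{-36} = \left(J + K\right) \left(- \frac{1}{36}\right) = - \frac{J}{36} - \frac{K}{36}$)
$\left(p \left(-1\right) + \sqrt{6 - 5}\right) m{\left(0,-13 \right)} = \left(\left(-4\right) \left(-1\right) + \sqrt{6 - 5}\right) \left(\left(- \frac{1}{36}\right) 0 - - \frac{13}{36}\right) = \left(4 + \sqrt{1}\right) \left(0 + \frac{13}{36}\right) = \left(4 + 1\right) \frac{13}{36} = 5 \cdot \frac{13}{36} = \frac{65}{36}$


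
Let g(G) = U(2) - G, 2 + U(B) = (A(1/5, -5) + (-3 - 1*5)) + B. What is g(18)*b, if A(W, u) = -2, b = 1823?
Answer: -51044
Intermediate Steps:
U(B) = -12 + B (U(B) = -2 + ((-2 + (-3 - 1*5)) + B) = -2 + ((-2 + (-3 - 5)) + B) = -2 + ((-2 - 8) + B) = -2 + (-10 + B) = -12 + B)
g(G) = -10 - G (g(G) = (-12 + 2) - G = -10 - G)
g(18)*b = (-10 - 1*18)*1823 = (-10 - 18)*1823 = -28*1823 = -51044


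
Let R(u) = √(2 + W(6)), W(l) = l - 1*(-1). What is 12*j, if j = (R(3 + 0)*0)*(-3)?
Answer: 0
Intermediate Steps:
W(l) = 1 + l (W(l) = l + 1 = 1 + l)
R(u) = 3 (R(u) = √(2 + (1 + 6)) = √(2 + 7) = √9 = 3)
j = 0 (j = (3*0)*(-3) = 0*(-3) = 0)
12*j = 12*0 = 0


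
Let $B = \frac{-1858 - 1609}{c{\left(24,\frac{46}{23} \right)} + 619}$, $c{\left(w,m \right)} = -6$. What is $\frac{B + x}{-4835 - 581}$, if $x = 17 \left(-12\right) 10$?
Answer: $\frac{1253987}{3320008} \approx 0.37771$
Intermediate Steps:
$B = - \frac{3467}{613}$ ($B = \frac{-1858 - 1609}{-6 + 619} = - \frac{3467}{613} \approx -5.6558$)
$x = -2040$ ($x = \left(-204\right) 10 = -2040$)
$\frac{B + x}{-4835 - 581} = \frac{- \frac{3467}{613} - 2040}{-4835 - 581} = - \frac{1253987}{613 \left(-5416\right)} = \left(- \frac{1253987}{613}\right) \left(- \frac{1}{5416}\right) = \frac{1253987}{3320008}$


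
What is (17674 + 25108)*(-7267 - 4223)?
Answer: -491565180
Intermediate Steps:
(17674 + 25108)*(-7267 - 4223) = 42782*(-11490) = -491565180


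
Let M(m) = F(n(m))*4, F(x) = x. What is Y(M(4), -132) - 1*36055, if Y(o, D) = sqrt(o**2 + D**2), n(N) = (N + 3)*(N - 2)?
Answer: -36055 + 4*sqrt(1285) ≈ -35912.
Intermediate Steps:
n(N) = (-2 + N)*(3 + N) (n(N) = (3 + N)*(-2 + N) = (-2 + N)*(3 + N))
M(m) = -24 + 4*m + 4*m**2 (M(m) = (-6 + m + m**2)*4 = -24 + 4*m + 4*m**2)
Y(o, D) = sqrt(D**2 + o**2)
Y(M(4), -132) - 1*36055 = sqrt((-132)**2 + (-24 + 4*4 + 4*4**2)**2) - 1*36055 = sqrt(17424 + (-24 + 16 + 4*16)**2) - 36055 = sqrt(17424 + (-24 + 16 + 64)**2) - 36055 = sqrt(17424 + 56**2) - 36055 = sqrt(17424 + 3136) - 36055 = sqrt(20560) - 36055 = 4*sqrt(1285) - 36055 = -36055 + 4*sqrt(1285)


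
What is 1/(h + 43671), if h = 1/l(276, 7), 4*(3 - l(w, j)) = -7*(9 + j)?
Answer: 31/1353802 ≈ 2.2898e-5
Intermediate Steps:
l(w, j) = 75/4 + 7*j/4 (l(w, j) = 3 - (-7)*(9 + j)/4 = 3 - (-63 - 7*j)/4 = 3 + (63/4 + 7*j/4) = 75/4 + 7*j/4)
h = 1/31 (h = 1/(75/4 + (7/4)*7) = 1/(75/4 + 49/4) = 1/31 ≈ 0.032258)
1/(h + 43671) = 1/(1/31 + 43671) = 1/(1353802/31) = 31/1353802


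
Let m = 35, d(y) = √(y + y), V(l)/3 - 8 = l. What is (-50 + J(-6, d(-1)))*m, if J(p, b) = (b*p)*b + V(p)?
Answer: -1120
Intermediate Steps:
V(l) = 24 + 3*l
d(y) = √2*√y (d(y) = √(2*y) = √2*√y)
J(p, b) = 24 + 3*p + p*b² (J(p, b) = (b*p)*b + (24 + 3*p) = p*b² + (24 + 3*p) = 24 + 3*p + p*b²)
(-50 + J(-6, d(-1)))*m = (-50 + (24 + 3*(-6) - 6*(√2*√(-1))²))*35 = (-50 + (24 - 18 - 6*(√2*I)²))*35 = (-50 + (24 - 18 - 6*(I*√2)²))*35 = (-50 + (24 - 18 - 6*(-2)))*35 = (-50 + (24 - 18 + 12))*35 = (-50 + 18)*35 = -32*35 = -1120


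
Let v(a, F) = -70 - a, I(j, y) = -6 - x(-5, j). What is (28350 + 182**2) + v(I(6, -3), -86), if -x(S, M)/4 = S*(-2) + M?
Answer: 61346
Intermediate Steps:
x(S, M) = -4*M + 8*S (x(S, M) = -4*(S*(-2) + M) = -4*(-2*S + M) = -4*(M - 2*S) = -4*M + 8*S)
I(j, y) = 34 + 4*j (I(j, y) = -6 - (-4*j + 8*(-5)) = -6 - (-4*j - 40) = -6 - (-40 - 4*j) = -6 + (40 + 4*j) = 34 + 4*j)
(28350 + 182**2) + v(I(6, -3), -86) = (28350 + 182**2) + (-70 - (34 + 4*6)) = (28350 + 33124) + (-70 - (34 + 24)) = 61474 + (-70 - 1*58) = 61474 + (-70 - 58) = 61474 - 128 = 61346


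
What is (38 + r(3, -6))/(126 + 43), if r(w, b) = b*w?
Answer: 20/169 ≈ 0.11834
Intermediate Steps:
(38 + r(3, -6))/(126 + 43) = (38 - 6*3)/(126 + 43) = (38 - 18)/169 = 20*(1/169) = 20/169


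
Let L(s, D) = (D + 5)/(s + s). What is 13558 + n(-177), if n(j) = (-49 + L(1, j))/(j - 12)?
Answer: 94911/7 ≈ 13559.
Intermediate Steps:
L(s, D) = (5 + D)/(2*s) (L(s, D) = (5 + D)/((2*s)) = (5 + D)*(1/(2*s)) = (5 + D)/(2*s))
n(j) = (-93/2 + j/2)/(-12 + j) (n(j) = (-49 + (1/2)*(5 + j)/1)/(j - 12) = (-49 + (1/2)*1*(5 + j))/(-12 + j) = (-49 + (5/2 + j/2))/(-12 + j) = (-93/2 + j/2)/(-12 + j))
13558 + n(-177) = 13558 + (-93 - 177)/(2*(-12 - 177)) = 13558 + (1/2)*(-270)/(-189) = 13558 + (1/2)*(-1/189)*(-270) = 13558 + 5/7 = 94911/7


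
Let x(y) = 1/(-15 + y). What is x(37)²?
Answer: 1/484 ≈ 0.0020661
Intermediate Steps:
x(37)² = (1/(-15 + 37))² = (1/22)² = 1/484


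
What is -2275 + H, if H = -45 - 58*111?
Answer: -8758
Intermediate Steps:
H = -6483 (H = -45 - 6438 = -6483)
-2275 + H = -2275 - 6483 = -8758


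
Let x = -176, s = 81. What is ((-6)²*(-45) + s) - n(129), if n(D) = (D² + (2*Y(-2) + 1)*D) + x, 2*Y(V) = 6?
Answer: -18907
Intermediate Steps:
Y(V) = 3 (Y(V) = (½)*6 = 3)
n(D) = -176 + D² + 7*D (n(D) = (D² + (2*3 + 1)*D) - 176 = (D² + (6 + 1)*D) - 176 = (D² + 7*D) - 176 = -176 + D² + 7*D)
((-6)²*(-45) + s) - n(129) = ((-6)²*(-45) + 81) - (-176 + 129² + 7*129) = (36*(-45) + 81) - (-176 + 16641 + 903) = (-1620 + 81) - 1*17368 = -1539 - 17368 = -18907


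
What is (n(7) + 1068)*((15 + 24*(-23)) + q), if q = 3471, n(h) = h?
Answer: 3154050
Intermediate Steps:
(n(7) + 1068)*((15 + 24*(-23)) + q) = (7 + 1068)*((15 + 24*(-23)) + 3471) = 1075*((15 - 552) + 3471) = 1075*(-537 + 3471) = 1075*2934 = 3154050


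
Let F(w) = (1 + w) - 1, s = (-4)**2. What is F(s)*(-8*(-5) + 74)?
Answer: 1824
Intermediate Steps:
s = 16
F(w) = w
F(s)*(-8*(-5) + 74) = 16*(-8*(-5) + 74) = 16*(40 + 74) = 16*114 = 1824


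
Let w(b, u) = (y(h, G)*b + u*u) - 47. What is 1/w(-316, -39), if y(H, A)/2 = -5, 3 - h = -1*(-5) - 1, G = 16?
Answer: 1/4634 ≈ 0.00021580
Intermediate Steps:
h = -1 (h = 3 - (-1*(-5) - 1) = 3 - (5 - 1) = 3 - 1*4 = 3 - 4 = -1)
y(H, A) = -10 (y(H, A) = 2*(-5) = -10)
w(b, u) = -47 + u² - 10*b (w(b, u) = (-10*b + u*u) - 47 = (-10*b + u²) - 47 = (u² - 10*b) - 47 = -47 + u² - 10*b)
1/w(-316, -39) = 1/(-47 + (-39)² - 10*(-316)) = 1/(-47 + 1521 + 3160) = 1/4634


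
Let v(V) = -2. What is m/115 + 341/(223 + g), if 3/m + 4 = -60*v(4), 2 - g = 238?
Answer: -4548901/173420 ≈ -26.231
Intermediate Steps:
g = -236 (g = 2 - 1*238 = 2 - 238 = -236)
m = 3/116 (m = 3/(-4 - 60*(-2)) = 3/(-4 + 120) = 3/116 ≈ 0.025862)
m/115 + 341/(223 + g) = (3/116)/115 + 341/(223 - 236) = (3/116)*(1/115) + 341/(-13) = 3/13340 + 341*(-1/13) = 3/13340 - 341/13 = -4548901/173420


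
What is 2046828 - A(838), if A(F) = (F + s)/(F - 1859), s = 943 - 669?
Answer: 2089812500/1021 ≈ 2.0468e+6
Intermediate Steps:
s = 274
A(F) = (274 + F)/(-1859 + F) (A(F) = (F + 274)/(F - 1859) = (274 + F)/(-1859 + F))
2046828 - A(838) = 2046828 - (274 + 838)/(-1859 + 838) = 2046828 - 1112/(-1021) = 2046828 - (-1)*1112/1021 = 2046828 - 1*(-1112/1021) = 2046828 + 1112/1021 = 2089812500/1021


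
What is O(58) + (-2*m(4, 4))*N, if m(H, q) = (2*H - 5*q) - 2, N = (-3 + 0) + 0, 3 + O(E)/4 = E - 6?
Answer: 112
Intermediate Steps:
O(E) = -36 + 4*E (O(E) = -12 + 4*(E - 6) = -12 + 4*(-6 + E) = -12 + (-24 + 4*E) = -36 + 4*E)
N = -3 (N = -3 + 0 = -3)
m(H, q) = -2 - 5*q + 2*H (m(H, q) = (-5*q + 2*H) - 2 = -2 - 5*q + 2*H)
O(58) + (-2*m(4, 4))*N = (-36 + 4*58) - 2*(-2 - 5*4 + 2*4)*(-3) = (-36 + 232) - 2*(-2 - 20 + 8)*(-3) = 196 - 2*(-14)*(-3) = 196 + 28*(-3) = 196 - 84 = 112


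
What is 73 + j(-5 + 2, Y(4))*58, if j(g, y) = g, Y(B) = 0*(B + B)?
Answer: -101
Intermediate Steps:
Y(B) = 0 (Y(B) = 0*(2*B) = 0)
73 + j(-5 + 2, Y(4))*58 = 73 + (-5 + 2)*58 = 73 - 3*58 = 73 - 174 = -101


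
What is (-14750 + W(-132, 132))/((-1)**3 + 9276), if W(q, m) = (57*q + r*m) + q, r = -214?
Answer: -50654/9275 ≈ -5.4613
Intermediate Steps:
W(q, m) = -214*m + 58*q (W(q, m) = (57*q - 214*m) + q = (-214*m + 57*q) + q = -214*m + 58*q)
(-14750 + W(-132, 132))/((-1)**3 + 9276) = (-14750 + (-214*132 + 58*(-132)))/((-1)**3 + 9276) = (-14750 + (-28248 - 7656))/(-1 + 9276) = (-14750 - 35904)/9275 = -50654*1/9275 = -50654/9275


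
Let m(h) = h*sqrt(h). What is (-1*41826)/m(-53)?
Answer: -41826*I*sqrt(53)/2809 ≈ -108.4*I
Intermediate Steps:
m(h) = h**(3/2)
(-1*41826)/m(-53) = (-1*41826)/((-53)**(3/2)) = -41826*I*sqrt(53)/2809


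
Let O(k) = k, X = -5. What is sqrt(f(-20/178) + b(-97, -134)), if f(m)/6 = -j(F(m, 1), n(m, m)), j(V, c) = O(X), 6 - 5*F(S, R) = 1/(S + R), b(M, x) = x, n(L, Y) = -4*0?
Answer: 2*I*sqrt(26) ≈ 10.198*I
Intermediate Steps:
n(L, Y) = 0
F(S, R) = 6/5 - 1/(5*(R + S)) (F(S, R) = 6/5 - 1/(5*(S + R)) = 6/5 - 1/(5*(R + S)))
j(V, c) = -5
f(m) = 30 (f(m) = 6*(-1*(-5)) = 6*5 = 30)
sqrt(f(-20/178) + b(-97, -134)) = sqrt(30 - 134) = sqrt(-104) = 2*I*sqrt(26)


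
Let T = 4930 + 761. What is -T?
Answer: -5691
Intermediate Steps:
T = 5691
-T = -1*5691 = -5691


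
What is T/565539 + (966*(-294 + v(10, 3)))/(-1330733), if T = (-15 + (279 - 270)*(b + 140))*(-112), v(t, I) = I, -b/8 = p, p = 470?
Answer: 1672334508418/250860470029 ≈ 6.6664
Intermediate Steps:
b = -3760 (b = -8*470 = -3760)
T = 3650640 (T = (-15 + (279 - 270)*(-3760 + 140))*(-112) = (-15 + 9*(-3620))*(-112) = (-15 - 32580)*(-112) = -32595*(-112) = 3650640)
T/565539 + (966*(-294 + v(10, 3)))/(-1330733) = 3650640/565539 + (966*(-294 + 3))/(-1330733) = 3650640*(1/565539) + (966*(-291))*(-1/1330733) = 1216880/188513 - 281106*(-1/1330733) = 1216880/188513 + 281106/1330733 = 1672334508418/250860470029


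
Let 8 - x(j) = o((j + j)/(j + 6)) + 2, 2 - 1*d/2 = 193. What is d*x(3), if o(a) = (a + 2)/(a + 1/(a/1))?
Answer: -23684/13 ≈ -1821.8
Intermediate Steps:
d = -382 (d = 4 - 2*193 = 4 - 386 = -382)
o(a) = (2 + a)/(a + 1/a) (o(a) = (2 + a)/(a + 1/(a*1)) = (2 + a)/(a + 1/a))
x(j) = 6 - 2*j*(2 + 2*j/(6 + j))/((1 + 4*j²/(6 + j)²)*(6 + j)) (x(j) = 8 - (((j + j)/(j + 6))*(2 + (j + j)/(j + 6))/(1 + ((j + j)/(j + 6))²) + 2) = 8 - (((2*j)/(6 + j))*(2 + (2*j)/(6 + j))/(1 + ((2*j)/(6 + j))²) + 2) = 8 - ((2*j/(6 + j))*(2 + 2*j/(6 + j))/(1 + (2*j/(6 + j))²) + 2) = 8 - ((2*j/(6 + j))*(2 + 2*j/(6 + j))/(1 + 4*j²/(6 + j)²) + 2) = 8 - (2*j*(2 + 2*j/(6 + j))/((1 + 4*j²/(6 + j)²)*(6 + j)) + 2) = 8 - (2 + 2*j*(2 + 2*j/(6 + j))/((1 + 4*j²/(6 + j)²)*(6 + j))) = 8 + (-2 - 2*j*(2 + 2*j/(6 + j))/((1 + 4*j²/(6 + j)²)*(6 + j))) = 6 - 2*j*(2 + 2*j/(6 + j))/((1 + 4*j²/(6 + j)²)*(6 + j)))
d*x(3) = -764*(108 + 11*3² + 24*3)/(36 + 5*3² + 12*3) = -764*(108 + 11*9 + 72)/(36 + 5*9 + 36) = -764*(108 + 99 + 72)/(36 + 45 + 36) = -764*279/117 = -382*62/13 = -23684/13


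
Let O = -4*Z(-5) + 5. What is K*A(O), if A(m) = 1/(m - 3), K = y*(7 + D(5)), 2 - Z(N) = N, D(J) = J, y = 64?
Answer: -384/13 ≈ -29.538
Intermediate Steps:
Z(N) = 2 - N
K = 768 (K = 64*(7 + 5) = 64*12 = 768)
O = -23 (O = -4*(2 - 1*(-5)) + 5 = -4*(2 + 5) + 5 = -4*7 + 5 = -28 + 5 = -23)
A(m) = 1/(-3 + m)
K*A(O) = 768/(-3 - 23) = 768/(-26) = 768*(-1/26) = -384/13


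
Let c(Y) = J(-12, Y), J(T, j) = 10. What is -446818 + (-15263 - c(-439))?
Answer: -462091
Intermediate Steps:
c(Y) = 10
-446818 + (-15263 - c(-439)) = -446818 + (-15263 - 1*10) = -446818 + (-15263 - 10) = -446818 - 15273 = -462091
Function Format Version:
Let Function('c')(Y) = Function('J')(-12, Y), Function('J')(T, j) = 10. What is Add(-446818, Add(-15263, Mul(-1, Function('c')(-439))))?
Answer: -462091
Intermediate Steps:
Function('c')(Y) = 10
Add(-446818, Add(-15263, Mul(-1, Function('c')(-439)))) = Add(-446818, Add(-15263, Mul(-1, 10))) = Add(-446818, Add(-15263, -10)) = Add(-446818, -15273) = -462091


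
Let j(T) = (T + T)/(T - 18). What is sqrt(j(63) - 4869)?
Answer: I*sqrt(121655)/5 ≈ 69.758*I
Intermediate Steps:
j(T) = 2*T/(-18 + T) (j(T) = (2*T)/(-18 + T) = 2*T/(-18 + T))
sqrt(j(63) - 4869) = sqrt(2*63/(-18 + 63) - 4869) = sqrt(2*63/45 - 4869) = sqrt(2*63*(1/45) - 4869) = sqrt(14/5 - 4869) = sqrt(-24331/5) = I*sqrt(121655)/5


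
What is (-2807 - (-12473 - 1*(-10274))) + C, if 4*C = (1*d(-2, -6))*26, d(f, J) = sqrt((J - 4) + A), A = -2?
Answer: -608 + 13*I*sqrt(3) ≈ -608.0 + 22.517*I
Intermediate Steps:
d(f, J) = sqrt(-6 + J) (d(f, J) = sqrt((J - 4) - 2) = sqrt((-4 + J) - 2) = sqrt(-6 + J))
C = 13*I*sqrt(3) (C = ((1*sqrt(-6 - 6))*26)/4 = ((1*sqrt(-12))*26)/4 = ((1*(2*I*sqrt(3)))*26)/4 = ((2*I*sqrt(3))*26)/4 = (52*I*sqrt(3))/4 = 13*I*sqrt(3) ≈ 22.517*I)
(-2807 - (-12473 - 1*(-10274))) + C = (-2807 - (-12473 - 1*(-10274))) + 13*I*sqrt(3) = (-2807 - (-12473 + 10274)) + 13*I*sqrt(3) = (-2807 - 1*(-2199)) + 13*I*sqrt(3) = (-2807 + 2199) + 13*I*sqrt(3) = -608 + 13*I*sqrt(3)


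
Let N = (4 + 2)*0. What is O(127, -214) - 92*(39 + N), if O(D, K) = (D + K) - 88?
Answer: -3763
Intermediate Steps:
O(D, K) = -88 + D + K
N = 0 (N = 6*0 = 0)
O(127, -214) - 92*(39 + N) = (-88 + 127 - 214) - 92*(39 + 0) = -175 - 92*39 = -175 - 1*3588 = -175 - 3588 = -3763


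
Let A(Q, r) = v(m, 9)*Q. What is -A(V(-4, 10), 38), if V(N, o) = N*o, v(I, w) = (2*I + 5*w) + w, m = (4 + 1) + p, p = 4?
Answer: 2880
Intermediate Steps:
m = 9 (m = (4 + 1) + 4 = 5 + 4 = 9)
v(I, w) = 2*I + 6*w
A(Q, r) = 72*Q (A(Q, r) = (2*9 + 6*9)*Q = (18 + 54)*Q = 72*Q)
-A(V(-4, 10), 38) = -72*(-4*10) = -72*(-40) = -1*(-2880) = 2880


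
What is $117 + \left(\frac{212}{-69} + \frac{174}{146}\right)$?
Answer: $\frac{579856}{5037} \approx 115.12$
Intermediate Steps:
$117 + \left(\frac{212}{-69} + \frac{174}{146}\right) = 117 + \left(212 \left(- \frac{1}{69}\right) + 174 \cdot \frac{1}{146}\right) = 117 + \left(- \frac{212}{69} + \frac{87}{73}\right) = 117 - \frac{9473}{5037} = \frac{579856}{5037}$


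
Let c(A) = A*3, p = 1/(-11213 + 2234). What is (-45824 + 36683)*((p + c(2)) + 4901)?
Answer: -134250673744/2993 ≈ -4.4855e+7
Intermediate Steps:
p = -1/8979 (p = 1/(-8979) = -1/8979 ≈ -0.00011137)
c(A) = 3*A
(-45824 + 36683)*((p + c(2)) + 4901) = (-45824 + 36683)*((-1/8979 + 3*2) + 4901) = -9141*((-1/8979 + 6) + 4901) = -9141*(53873/8979 + 4901) = -9141*44059952/8979 = -134250673744/2993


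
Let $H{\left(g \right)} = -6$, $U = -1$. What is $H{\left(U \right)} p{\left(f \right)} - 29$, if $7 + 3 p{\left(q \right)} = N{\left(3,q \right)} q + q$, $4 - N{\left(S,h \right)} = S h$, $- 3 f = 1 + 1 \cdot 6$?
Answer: $41$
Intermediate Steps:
$f = - \frac{7}{3}$ ($f = - \frac{1 + 1 \cdot 6}{3} = - \frac{1 + 6}{3} = \left(- \frac{1}{3}\right) 7 = - \frac{7}{3} \approx -2.3333$)
$N{\left(S,h \right)} = 4 - S h$
$p{\left(q \right)} = - \frac{7}{3} + \frac{q}{3} + \frac{q \left(4 - 3 q\right)}{3}$ ($p{\left(q \right)} = - \frac{7}{3} + \frac{\left(4 - 3 q\right) q + q}{3} = - \frac{7}{3} + \frac{q \left(4 - 3 q\right) + q}{3} = - \frac{7}{3} + \frac{q + q \left(4 - 3 q\right)}{3} = - \frac{7}{3} + \left(\frac{q}{3} + \frac{q \left(4 - 3 q\right)}{3}\right) = - \frac{7}{3} + \frac{q}{3} + \frac{q \left(4 - 3 q\right)}{3}$)
$H{\left(U \right)} p{\left(f \right)} - 29 = - 6 \left(- \frac{7}{3} + \frac{1}{3} \left(- \frac{7}{3}\right) - - \frac{7 \left(-4 + 3 \left(- \frac{7}{3}\right)\right)}{9}\right) - 29 = - 6 \left(- \frac{7}{3} - \frac{7}{9} - - \frac{7 \left(-4 - 7\right)}{9}\right) - 29 = - 6 \left(- \frac{7}{3} - \frac{7}{9} - \left(- \frac{7}{9}\right) \left(-11\right)\right) - 29 = - 6 \left(- \frac{7}{3} - \frac{7}{9} - \frac{77}{9}\right) - 29 = \left(-6\right) \left(- \frac{35}{3}\right) - 29 = 70 - 29 = 41$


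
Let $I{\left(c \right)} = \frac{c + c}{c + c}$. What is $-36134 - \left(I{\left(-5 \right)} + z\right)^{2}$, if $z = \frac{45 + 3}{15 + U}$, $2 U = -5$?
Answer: $- \frac{22598391}{625} \approx -36157.0$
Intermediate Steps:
$U = - \frac{5}{2}$ ($U = \frac{1}{2} \left(-5\right) = - \frac{5}{2} \approx -2.5$)
$I{\left(c \right)} = 1$ ($I{\left(c \right)} = \frac{2 c}{2 c} = 2 c \frac{1}{2 c} = 1$)
$z = \frac{96}{25}$ ($z = \frac{45 + 3}{15 - \frac{5}{2}} = \frac{48}{\frac{25}{2}} = 48 \cdot \frac{2}{25} = \frac{96}{25} \approx 3.84$)
$-36134 - \left(I{\left(-5 \right)} + z\right)^{2} = -36134 - \left(1 + \frac{96}{25}\right)^{2} = -36134 - \left(\frac{121}{25}\right)^{2} = -36134 - \frac{14641}{625} = - \frac{22598391}{625}$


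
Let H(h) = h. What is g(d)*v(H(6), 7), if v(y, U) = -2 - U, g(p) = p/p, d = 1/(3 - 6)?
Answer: -9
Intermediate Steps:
d = -⅓ (d = 1/(-3) = -⅓ ≈ -0.33333)
g(p) = 1
g(d)*v(H(6), 7) = 1*(-2 - 1*7) = 1*(-2 - 7) = 1*(-9) = -9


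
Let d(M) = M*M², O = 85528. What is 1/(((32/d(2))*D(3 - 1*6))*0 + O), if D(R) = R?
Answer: 1/85528 ≈ 1.1692e-5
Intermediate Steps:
d(M) = M³
1/(((32/d(2))*D(3 - 1*6))*0 + O) = 1/(((32/(2³))*(3 - 1*6))*0 + 85528) = 1/(((32/8)*(3 - 6))*0 + 85528) = 1/(((32*(⅛))*(-3))*0 + 85528) = 1/((4*(-3))*0 + 85528) = 1/(-12*0 + 85528) = 1/(0 + 85528) = 1/85528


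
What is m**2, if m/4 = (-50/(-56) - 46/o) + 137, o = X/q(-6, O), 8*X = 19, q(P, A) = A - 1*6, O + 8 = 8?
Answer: 18274443489/17689 ≈ 1.0331e+6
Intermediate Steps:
O = 0 (O = -8 + 8 = 0)
q(P, A) = -6 + A (q(P, A) = A - 6 = -6 + A)
X = 19/8 (X = (1/8)*19 = 19/8 ≈ 2.3750)
o = -19/48 (o = 19/(8*(-6 + 0)) = (19/8)/(-6) = (19/8)*(-1/6) = -19/48 ≈ -0.39583)
m = 135183/133 (m = 4*((-50/(-56) - 46/(-19/48)) + 137) = 4*((-50*(-1/56) - 46*(-48/19)) + 137) = 4*((25/28 + 2208/19) + 137) = 4*(62299/532 + 137) = 4*(135183/532) = 135183/133 ≈ 1016.4)
m**2 = (135183/133)**2 = 18274443489/17689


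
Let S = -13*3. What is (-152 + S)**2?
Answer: 36481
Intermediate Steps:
S = -39
(-152 + S)**2 = (-152 - 39)**2 = (-191)**2 = 36481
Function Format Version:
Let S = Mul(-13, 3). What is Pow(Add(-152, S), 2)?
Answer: 36481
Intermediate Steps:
S = -39
Pow(Add(-152, S), 2) = Pow(Add(-152, -39), 2) = Pow(-191, 2) = 36481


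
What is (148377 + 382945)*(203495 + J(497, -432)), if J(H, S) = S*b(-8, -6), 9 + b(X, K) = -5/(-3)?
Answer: 109804598486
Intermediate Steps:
b(X, K) = -22/3 (b(X, K) = -9 - 5/(-3) = -9 - 5*(-⅓) = -9 + 5/3 = -22/3)
J(H, S) = -22*S/3 (J(H, S) = S*(-22/3) = -22*S/3)
(148377 + 382945)*(203495 + J(497, -432)) = (148377 + 382945)*(203495 - 22/3*(-432)) = 531322*(203495 + 3168) = 531322*206663 = 109804598486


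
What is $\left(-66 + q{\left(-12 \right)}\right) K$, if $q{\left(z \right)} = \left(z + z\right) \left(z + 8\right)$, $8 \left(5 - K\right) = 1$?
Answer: $\frac{585}{4} \approx 146.25$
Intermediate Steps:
$K = \frac{39}{8}$ ($K = 5 - \frac{1}{8} = \frac{39}{8} \approx 4.875$)
$q{\left(z \right)} = 2 z \left(8 + z\right)$
$\left(-66 + q{\left(-12 \right)}\right) K = \left(-66 + 2 \left(-12\right) \left(8 - 12\right)\right) \frac{39}{8} = \left(-66 + 2 \left(-12\right) \left(-4\right)\right) \frac{39}{8} = \left(-66 + 96\right) \frac{39}{8} = 30 \cdot \frac{39}{8} = \frac{585}{4}$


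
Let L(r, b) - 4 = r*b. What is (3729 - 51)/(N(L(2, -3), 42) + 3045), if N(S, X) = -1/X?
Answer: 154476/127889 ≈ 1.2079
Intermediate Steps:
L(r, b) = 4 + b*r (L(r, b) = 4 + r*b = 4 + b*r)
(3729 - 51)/(N(L(2, -3), 42) + 3045) = (3729 - 51)/(-1/42 + 3045) = 3678/(-1*1/42 + 3045) = 3678/(-1/42 + 3045) = 3678/(127889/42) = 3678*(42/127889) = 154476/127889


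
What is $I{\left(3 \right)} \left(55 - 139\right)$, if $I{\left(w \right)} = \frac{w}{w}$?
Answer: $-84$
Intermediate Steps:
$I{\left(w \right)} = 1$
$I{\left(3 \right)} \left(55 - 139\right) = 1 \left(55 - 139\right) = 1 \left(-84\right) = -84$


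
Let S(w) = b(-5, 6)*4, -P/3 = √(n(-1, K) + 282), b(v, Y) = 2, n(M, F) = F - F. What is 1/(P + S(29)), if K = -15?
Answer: -4/1237 - 3*√282/2474 ≈ -0.023597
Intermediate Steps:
n(M, F) = 0
P = -3*√282 (P = -3*√(0 + 282) = -3*√282 ≈ -50.379)
S(w) = 8 (S(w) = 2*4 = 8)
1/(P + S(29)) = 1/(-3*√282 + 8) = 1/(8 - 3*√282)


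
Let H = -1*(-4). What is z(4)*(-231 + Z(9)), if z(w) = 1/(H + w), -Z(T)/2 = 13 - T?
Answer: -239/8 ≈ -29.875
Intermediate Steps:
Z(T) = -26 + 2*T (Z(T) = -2*(13 - T) = -26 + 2*T)
H = 4
z(w) = 1/(4 + w)
z(4)*(-231 + Z(9)) = (-231 + (-26 + 2*9))/(4 + 4) = (-231 + (-26 + 18))/8 = (-231 - 8)/8 = (⅛)*(-239) = -239/8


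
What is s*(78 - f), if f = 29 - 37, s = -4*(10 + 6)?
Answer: -5504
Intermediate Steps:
s = -64 (s = -4*16 = -64)
f = -8
s*(78 - f) = -64*(78 - 1*(-8)) = -64*(78 + 8) = -64*86 = -5504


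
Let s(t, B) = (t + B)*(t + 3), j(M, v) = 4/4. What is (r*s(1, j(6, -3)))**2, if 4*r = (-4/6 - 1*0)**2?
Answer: 64/81 ≈ 0.79012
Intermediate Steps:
j(M, v) = 1 (j(M, v) = 4*(1/4) = 1)
s(t, B) = (3 + t)*(B + t) (s(t, B) = (B + t)*(3 + t) = (3 + t)*(B + t))
r = 1/9 (r = (-4/6 - 1*0)**2/4 = (-4*1/6 + 0)**2/4 = (-2/3 + 0)**2/4 = (-2/3)**2/4 = (1/4)*(4/9) = 1/9 ≈ 0.11111)
(r*s(1, j(6, -3)))**2 = ((1**2 + 3*1 + 3*1 + 1*1)/9)**2 = ((1 + 3 + 3 + 1)/9)**2 = ((1/9)*8)**2 = (8/9)**2 = 64/81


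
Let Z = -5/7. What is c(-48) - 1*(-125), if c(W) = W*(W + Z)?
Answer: 17243/7 ≈ 2463.3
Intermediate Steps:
Z = -5/7 (Z = -5*⅐ = -5/7 ≈ -0.71429)
c(W) = W*(-5/7 + W) (c(W) = W*(W - 5/7) = W*(-5/7 + W))
c(-48) - 1*(-125) = (⅐)*(-48)*(-5 + 7*(-48)) - 1*(-125) = (⅐)*(-48)*(-5 - 336) + 125 = (⅐)*(-48)*(-341) + 125 = 16368/7 + 125 = 17243/7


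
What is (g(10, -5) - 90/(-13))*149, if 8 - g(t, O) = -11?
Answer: 50213/13 ≈ 3862.5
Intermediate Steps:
g(t, O) = 19 (g(t, O) = 8 - 1*(-11) = 8 + 11 = 19)
(g(10, -5) - 90/(-13))*149 = (19 - 90/(-13))*149 = (19 - 90*(-1/13))*149 = (19 + 90/13)*149 = (337/13)*149 = 50213/13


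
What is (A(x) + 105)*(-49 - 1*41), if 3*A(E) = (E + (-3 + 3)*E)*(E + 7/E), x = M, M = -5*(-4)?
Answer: -21660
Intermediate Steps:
M = 20
x = 20
A(E) = E*(E + 7/E)/3 (A(E) = ((E + (-3 + 3)*E)*(E + 7/E))/3 = ((E + 0*E)*(E + 7/E))/3 = ((E + 0)*(E + 7/E))/3 = (E*(E + 7/E))/3 = E*(E + 7/E)/3)
(A(x) + 105)*(-49 - 1*41) = ((7/3 + (⅓)*20²) + 105)*(-49 - 1*41) = ((7/3 + (⅓)*400) + 105)*(-49 - 41) = ((7/3 + 400/3) + 105)*(-90) = (407/3 + 105)*(-90) = (722/3)*(-90) = -21660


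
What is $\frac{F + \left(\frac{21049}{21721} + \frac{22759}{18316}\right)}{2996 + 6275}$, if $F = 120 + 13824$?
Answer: $\frac{792626634701}{526913094508} \approx 1.5043$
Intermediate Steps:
$F = 13944$
$\frac{F + \left(\frac{21049}{21721} + \frac{22759}{18316}\right)}{2996 + 6275} = \frac{13944 + \left(\frac{21049}{21721} + \frac{22759}{18316}\right)}{2996 + 6275} = \frac{13944 + \left(21049 \cdot \frac{1}{21721} + 22759 \cdot \frac{1}{18316}\right)}{9271} = \left(13944 + \left(\frac{3007}{3103} + \frac{22759}{18316}\right)\right) \frac{1}{9271} = \left(13944 + \frac{125697389}{56834548}\right) \frac{1}{9271} = \frac{792626634701}{56834548} \cdot \frac{1}{9271} = \frac{792626634701}{526913094508}$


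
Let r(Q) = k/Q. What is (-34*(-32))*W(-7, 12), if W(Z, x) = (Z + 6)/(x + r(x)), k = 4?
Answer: -3264/37 ≈ -88.216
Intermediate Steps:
r(Q) = 4/Q
W(Z, x) = (6 + Z)/(x + 4/x) (W(Z, x) = (Z + 6)/(x + 4/x) = (6 + Z)/(x + 4/x))
(-34*(-32))*W(-7, 12) = (-34*(-32))*(12*(6 - 7)/(4 + 12**2)) = 1088*(12*(-1)/(4 + 144)) = 1088*(12*(-1)/148) = 1088*(12*(1/148)*(-1)) = 1088*(-3/37) = -3264/37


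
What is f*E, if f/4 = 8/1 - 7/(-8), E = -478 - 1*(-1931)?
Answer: 103163/2 ≈ 51582.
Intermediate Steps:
E = 1453 (E = -478 + 1931 = 1453)
f = 71/2 (f = 4*(8/1 - 7/(-8)) = 4*(8*1 - 7*(-1/8)) = 4*(8 + 7/8) = 4*(71/8) = 71/2 ≈ 35.500)
f*E = (71/2)*1453 = 103163/2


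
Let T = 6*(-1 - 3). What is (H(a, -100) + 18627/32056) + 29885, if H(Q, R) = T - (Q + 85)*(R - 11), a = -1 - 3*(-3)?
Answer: 1288156931/32056 ≈ 40185.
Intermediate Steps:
T = -24 (T = 6*(-4) = -24)
a = 8 (a = -1 + 9 = 8)
H(Q, R) = -24 - (-11 + R)*(85 + Q) (H(Q, R) = -24 - (Q + 85)*(R - 11) = -24 - (85 + Q)*(-11 + R) = -24 - (-11 + R)*(85 + Q))
(H(a, -100) + 18627/32056) + 29885 = ((911 - 85*(-100) + 11*8 - 1*8*(-100)) + 18627/32056) + 29885 = ((911 + 8500 + 88 + 800) + 18627*(1/32056)) + 29885 = (10299 + 18627/32056) + 29885 = 330163371/32056 + 29885 = 1288156931/32056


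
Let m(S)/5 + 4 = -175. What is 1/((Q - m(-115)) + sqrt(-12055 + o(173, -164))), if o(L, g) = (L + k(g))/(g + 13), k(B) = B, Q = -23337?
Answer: -1694371/38025984139 - I*sqrt(274867414)/76051968278 ≈ -4.4558e-5 - 2.18e-7*I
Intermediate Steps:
m(S) = -895 (m(S) = -20 + 5*(-175) = -20 - 875 = -895)
o(L, g) = (L + g)/(13 + g) (o(L, g) = (L + g)/(g + 13) = (L + g)/(13 + g))
1/((Q - m(-115)) + sqrt(-12055 + o(173, -164))) = 1/((-23337 - 1*(-895)) + sqrt(-12055 + (173 - 164)/(13 - 164))) = 1/((-23337 + 895) + sqrt(-12055 + 9/(-151))) = 1/(-22442 + sqrt(-12055 - 1/151*9)) = 1/(-22442 + sqrt(-12055 - 9/151)) = 1/(-22442 + sqrt(-1820314/151)) = 1/(-22442 + I*sqrt(274867414)/151)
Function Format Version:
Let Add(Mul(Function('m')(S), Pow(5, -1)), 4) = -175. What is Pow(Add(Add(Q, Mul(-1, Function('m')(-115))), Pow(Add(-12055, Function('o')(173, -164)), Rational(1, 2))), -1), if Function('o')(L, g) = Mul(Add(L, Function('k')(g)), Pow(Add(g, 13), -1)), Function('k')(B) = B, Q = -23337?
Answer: Add(Rational(-1694371, 38025984139), Mul(Rational(-1, 76051968278), I, Pow(274867414, Rational(1, 2)))) ≈ Add(-4.4558e-5, Mul(-2.1800e-7, I))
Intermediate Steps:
Function('m')(S) = -895 (Function('m')(S) = Add(-20, Mul(5, -175)) = Add(-20, -875) = -895)
Function('o')(L, g) = Mul(Pow(Add(13, g), -1), Add(L, g)) (Function('o')(L, g) = Mul(Add(L, g), Pow(Add(g, 13), -1)) = Mul(Add(L, g), Pow(Add(13, g), -1)) = Mul(Pow(Add(13, g), -1), Add(L, g)))
Pow(Add(Add(Q, Mul(-1, Function('m')(-115))), Pow(Add(-12055, Function('o')(173, -164)), Rational(1, 2))), -1) = Pow(Add(Add(-23337, Mul(-1, -895)), Pow(Add(-12055, Mul(Pow(Add(13, -164), -1), Add(173, -164))), Rational(1, 2))), -1) = Pow(Add(Add(-23337, 895), Pow(Add(-12055, Mul(Pow(-151, -1), 9)), Rational(1, 2))), -1) = Pow(Add(-22442, Pow(Add(-12055, Mul(Rational(-1, 151), 9)), Rational(1, 2))), -1) = Pow(Add(-22442, Pow(Add(-12055, Rational(-9, 151)), Rational(1, 2))), -1) = Pow(Add(-22442, Pow(Rational(-1820314, 151), Rational(1, 2))), -1) = Pow(Add(-22442, Mul(Rational(1, 151), I, Pow(274867414, Rational(1, 2)))), -1)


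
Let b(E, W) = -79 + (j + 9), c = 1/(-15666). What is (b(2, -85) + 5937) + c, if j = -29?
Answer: 91458107/15666 ≈ 5838.0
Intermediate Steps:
c = -1/15666 ≈ -6.3833e-5
b(E, W) = -99 (b(E, W) = -79 + (-29 + 9) = -79 - 20 = -99)
(b(2, -85) + 5937) + c = (-99 + 5937) - 1/15666 = 5838 - 1/15666 = 91458107/15666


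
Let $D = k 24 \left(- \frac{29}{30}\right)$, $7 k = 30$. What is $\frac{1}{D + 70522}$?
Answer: $\frac{7}{492958} \approx 1.42 \cdot 10^{-5}$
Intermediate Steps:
$k = \frac{30}{7}$ ($k = \frac{1}{7} \cdot 30 = \frac{30}{7} \approx 4.2857$)
$D = - \frac{696}{7}$ ($D = \frac{30}{7} \cdot 24 \left(- \frac{29}{30}\right) = \frac{720 \left(\left(-29\right) \frac{1}{30}\right)}{7} = \frac{720}{7} \left(- \frac{29}{30}\right) = - \frac{696}{7} \approx -99.429$)
$\frac{1}{D + 70522} = \frac{1}{- \frac{696}{7} + 70522} = \frac{1}{\frac{492958}{7}} = \frac{7}{492958}$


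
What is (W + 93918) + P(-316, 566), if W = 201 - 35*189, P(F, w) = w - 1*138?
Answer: 87932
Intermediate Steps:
P(F, w) = -138 + w (P(F, w) = w - 138 = -138 + w)
W = -6414 (W = 201 - 6615 = -6414)
(W + 93918) + P(-316, 566) = (-6414 + 93918) + (-138 + 566) = 87504 + 428 = 87932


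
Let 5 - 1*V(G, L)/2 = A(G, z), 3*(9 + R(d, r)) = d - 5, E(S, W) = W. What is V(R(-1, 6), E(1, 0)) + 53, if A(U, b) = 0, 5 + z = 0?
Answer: 63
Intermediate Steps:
z = -5 (z = -5 + 0 = -5)
R(d, r) = -32/3 + d/3 (R(d, r) = -9 + (d - 5)/3 = -9 + (-5 + d)/3 = -9 + (-5/3 + d/3) = -32/3 + d/3)
V(G, L) = 10 (V(G, L) = 10 - 2*0 = 10 + 0 = 10)
V(R(-1, 6), E(1, 0)) + 53 = 10 + 53 = 63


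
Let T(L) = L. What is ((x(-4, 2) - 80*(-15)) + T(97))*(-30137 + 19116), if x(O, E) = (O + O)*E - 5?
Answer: -14062796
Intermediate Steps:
x(O, E) = -5 + 2*E*O (x(O, E) = (2*O)*E - 5 = 2*E*O - 5 = -5 + 2*E*O)
((x(-4, 2) - 80*(-15)) + T(97))*(-30137 + 19116) = (((-5 + 2*2*(-4)) - 80*(-15)) + 97)*(-30137 + 19116) = (((-5 - 16) + 1200) + 97)*(-11021) = ((-21 + 1200) + 97)*(-11021) = (1179 + 97)*(-11021) = 1276*(-11021) = -14062796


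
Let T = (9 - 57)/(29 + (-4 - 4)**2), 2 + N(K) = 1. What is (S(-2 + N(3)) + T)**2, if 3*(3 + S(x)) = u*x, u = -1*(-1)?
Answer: 19600/961 ≈ 20.395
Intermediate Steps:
u = 1
N(K) = -1 (N(K) = -2 + 1 = -1)
T = -16/31 (T = -48/(29 + (-8)**2) = -48/(29 + 64) = -48/93 = -48*1/93 = -16/31 ≈ -0.51613)
S(x) = -3 + x/3 (S(x) = -3 + (1*x)/3 = -3 + x/3)
(S(-2 + N(3)) + T)**2 = ((-3 + (-2 - 1)/3) - 16/31)**2 = ((-3 + (1/3)*(-3)) - 16/31)**2 = ((-3 - 1) - 16/31)**2 = (-4 - 16/31)**2 = (-140/31)**2 = 19600/961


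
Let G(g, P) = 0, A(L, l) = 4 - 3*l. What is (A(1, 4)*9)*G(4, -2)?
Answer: 0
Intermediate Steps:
(A(1, 4)*9)*G(4, -2) = ((4 - 3*4)*9)*0 = ((4 - 12)*9)*0 = -8*9*0 = -72*0 = 0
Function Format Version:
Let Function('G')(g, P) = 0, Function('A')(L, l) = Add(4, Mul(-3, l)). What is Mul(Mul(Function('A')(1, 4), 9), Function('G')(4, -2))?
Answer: 0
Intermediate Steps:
Mul(Mul(Function('A')(1, 4), 9), Function('G')(4, -2)) = Mul(Mul(Add(4, Mul(-3, 4)), 9), 0) = Mul(Mul(Add(4, -12), 9), 0) = Mul(Mul(-8, 9), 0) = Mul(-72, 0) = 0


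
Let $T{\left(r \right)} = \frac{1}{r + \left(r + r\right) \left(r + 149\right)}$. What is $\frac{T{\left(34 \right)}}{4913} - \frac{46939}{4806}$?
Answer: $- \frac{719391970985}{73657253421} \approx -9.7668$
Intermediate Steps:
$T{\left(r \right)} = \frac{1}{r + 2 r \left(149 + r\right)}$
$\frac{T{\left(34 \right)}}{4913} - \frac{46939}{4806} = \frac{\frac{1}{34} \frac{1}{299 + 2 \cdot 34}}{4913} - \frac{46939}{4806} = \frac{1}{34 \left(299 + 68\right)} \frac{1}{4913} - \frac{46939}{4806} = \frac{1}{34 \cdot 367} \cdot \frac{1}{4913} - \frac{46939}{4806} = \frac{1}{34} \cdot \frac{1}{367} \cdot \frac{1}{4913} - \frac{46939}{4806} = \frac{1}{12478} \cdot \frac{1}{4913} - \frac{46939}{4806} = \frac{1}{61304414} - \frac{46939}{4806} = - \frac{719391970985}{73657253421}$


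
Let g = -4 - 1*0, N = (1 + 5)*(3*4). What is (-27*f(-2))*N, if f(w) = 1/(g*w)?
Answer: -243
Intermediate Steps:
N = 72 (N = 6*12 = 72)
g = -4 (g = -4 + 0 = -4)
f(w) = -1/(4*w) (f(w) = 1/(-4*w) = -1/(4*w))
(-27*f(-2))*N = -(-27)/(4*(-2))*72 = -(-27)*(-1)/(4*2)*72 = -27*⅛*72 = -27/8*72 = -243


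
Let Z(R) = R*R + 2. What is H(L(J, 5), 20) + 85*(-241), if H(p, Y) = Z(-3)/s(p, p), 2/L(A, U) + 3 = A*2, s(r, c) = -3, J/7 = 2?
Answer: -61466/3 ≈ -20489.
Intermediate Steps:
J = 14 (J = 7*2 = 14)
Z(R) = 2 + R² (Z(R) = R² + 2 = 2 + R²)
L(A, U) = 2/(-3 + 2*A) (L(A, U) = 2/(-3 + A*2) = 2/(-3 + 2*A))
H(p, Y) = -11/3 (H(p, Y) = (2 + (-3)²)/(-3) = (2 + 9)*(-⅓) = 11*(-⅓) = -11/3)
H(L(J, 5), 20) + 85*(-241) = -11/3 + 85*(-241) = -11/3 - 20485 = -61466/3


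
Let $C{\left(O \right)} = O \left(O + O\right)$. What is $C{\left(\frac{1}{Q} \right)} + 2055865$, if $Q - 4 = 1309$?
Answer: $\frac{3544247528187}{1723969} \approx 2.0559 \cdot 10^{6}$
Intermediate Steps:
$Q = 1313$ ($Q = 4 + 1309 = 1313$)
$C{\left(O \right)} = 2 O^{2}$ ($C{\left(O \right)} = O 2 O = 2 O^{2}$)
$C{\left(\frac{1}{Q} \right)} + 2055865 = 2 \left(\frac{1}{1313}\right)^{2} + 2055865 = \frac{2}{1723969} + 2055865 = \frac{3544247528187}{1723969}$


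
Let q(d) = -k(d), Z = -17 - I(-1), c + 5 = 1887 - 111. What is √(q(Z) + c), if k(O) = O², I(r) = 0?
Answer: √1482 ≈ 38.497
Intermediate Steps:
c = 1771 (c = -5 + (1887 - 111) = -5 + 1776 = 1771)
Z = -17 (Z = -17 - 1*0 = -17 + 0 = -17)
q(d) = -d²
√(q(Z) + c) = √(-1*(-17)² + 1771) = √(-1*289 + 1771) = √(-289 + 1771) = √1482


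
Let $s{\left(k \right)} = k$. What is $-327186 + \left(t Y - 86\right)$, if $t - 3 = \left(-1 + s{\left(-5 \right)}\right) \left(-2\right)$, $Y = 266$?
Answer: $-323282$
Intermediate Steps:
$t = 15$ ($t = 3 + \left(-1 - 5\right) \left(-2\right) = 3 - -12 = 3 + 12 = 15$)
$-327186 + \left(t Y - 86\right) = -327186 + \left(15 \cdot 266 - 86\right) = -327186 + \left(3990 - 86\right) = -327186 + 3904 = -323282$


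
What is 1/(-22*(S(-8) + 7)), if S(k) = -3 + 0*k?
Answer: -1/88 ≈ -0.011364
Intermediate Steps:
S(k) = -3 (S(k) = -3 + 0 = -3)
1/(-22*(S(-8) + 7)) = 1/(-22*(-3 + 7)) = 1/(-22*4) = 1/(-88) = -1/88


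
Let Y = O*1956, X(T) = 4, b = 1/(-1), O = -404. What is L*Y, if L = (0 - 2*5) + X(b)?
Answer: 4741344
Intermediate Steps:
b = -1
L = -6 (L = (0 - 2*5) + 4 = (0 - 10) + 4 = -10 + 4 = -6)
Y = -790224 (Y = -404*1956 = -790224)
L*Y = -6*(-790224) = 4741344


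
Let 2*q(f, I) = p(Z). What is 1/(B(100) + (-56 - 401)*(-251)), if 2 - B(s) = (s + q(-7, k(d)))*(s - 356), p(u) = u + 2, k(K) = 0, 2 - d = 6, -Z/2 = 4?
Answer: 1/139541 ≈ 7.1664e-6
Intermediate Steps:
Z = -8 (Z = -2*4 = -8)
d = -4 (d = 2 - 1*6 = 2 - 6 = -4)
p(u) = 2 + u
q(f, I) = -3 (q(f, I) = (2 - 8)/2 = (½)*(-6) = -3)
B(s) = 2 - (-356 + s)*(-3 + s) (B(s) = 2 - (s - 3)*(s - 356) = 2 - (-3 + s)*(-356 + s) = 2 - (-356 + s)*(-3 + s))
1/(B(100) + (-56 - 401)*(-251)) = 1/((-1066 - 1*100² + 359*100) + (-56 - 401)*(-251)) = 1/((-1066 - 1*10000 + 35900) - 457*(-251)) = 1/((-1066 - 10000 + 35900) + 114707) = 1/(24834 + 114707) = 1/139541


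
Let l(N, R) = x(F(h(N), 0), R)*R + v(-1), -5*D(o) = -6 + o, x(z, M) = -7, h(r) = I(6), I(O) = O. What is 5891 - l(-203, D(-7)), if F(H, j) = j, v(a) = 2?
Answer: 29536/5 ≈ 5907.2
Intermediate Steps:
h(r) = 6
D(o) = 6/5 - o/5 (D(o) = -(-6 + o)/5 = 6/5 - o/5)
l(N, R) = 2 - 7*R (l(N, R) = -7*R + 2 = 2 - 7*R)
5891 - l(-203, D(-7)) = 5891 - (2 - 7*(6/5 - 1/5*(-7))) = 5891 - (2 - 7*(6/5 + 7/5)) = 5891 - (2 - 7*13/5) = 5891 - (2 - 91/5) = 5891 - 1*(-81/5) = 5891 + 81/5 = 29536/5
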